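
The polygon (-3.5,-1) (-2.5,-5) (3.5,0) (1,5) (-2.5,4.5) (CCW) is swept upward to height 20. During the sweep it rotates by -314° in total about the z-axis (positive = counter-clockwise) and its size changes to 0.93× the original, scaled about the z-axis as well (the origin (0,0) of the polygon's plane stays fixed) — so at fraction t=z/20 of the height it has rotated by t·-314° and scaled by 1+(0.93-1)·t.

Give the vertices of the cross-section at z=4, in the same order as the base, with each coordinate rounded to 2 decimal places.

Cross-section at z=4: (-2.45,2.62) (-5.51,-0.06) (1.58,-3.07) (4.84,1.38) (2.82,4.22)

t = z/height = 4/20 = 0.2
s = 1 + (scale-1)·z/height = 1 + (0.93-1)·4/20 = 0.986000
θ = twist·z/height = -314°·4/20 = -62.8000° = -1.096067 rad
cos θ = 0.457098, sin θ = -0.889416 (intermediates below are computed at full precision and shown rounded to 5 d.p.)
v1: (-3.5,-1) → rotate → (-2.48926,2.65586) → ×s → (-2.45441,2.61868) → (-2.45,2.62)
v2: (-2.5,-5) → rotate → (-5.58983,-0.06195) → ×s → (-5.51157,-0.06108) → (-5.51,-0.06)
v3: (3.5,0) → rotate → (1.59984,-3.11296) → ×s → (1.57744,-3.06938) → (1.58,-3.07)
v4: (1,5) → rotate → (4.90418,1.39607) → ×s → (4.83552,1.37653) → (4.84,1.38)
v5: (-2.5,4.5) → rotate → (2.85963,4.28048) → ×s → (2.81959,4.22055) → (2.82,4.22)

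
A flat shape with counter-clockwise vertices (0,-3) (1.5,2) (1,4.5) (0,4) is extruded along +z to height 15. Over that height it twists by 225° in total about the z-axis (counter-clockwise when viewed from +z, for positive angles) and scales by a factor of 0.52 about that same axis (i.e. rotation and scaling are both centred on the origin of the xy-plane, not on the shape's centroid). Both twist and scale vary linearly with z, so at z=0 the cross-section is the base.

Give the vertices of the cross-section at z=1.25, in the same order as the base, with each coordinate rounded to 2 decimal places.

t = z/height = 1.25/15 = 0.0833333
s = 1 + (scale-1)·z/height = 1 + (0.52-1)·1.25/15 = 0.960000
θ = twist·z/height = 225°·1.25/15 = 18.7500° = 0.327249 rad
cos θ = 0.946930, sin θ = 0.321439 (intermediates below are computed at full precision and shown rounded to 5 d.p.)
v1: (0,-3) → rotate → (0.96432,-2.84079) → ×s → (0.92575,-2.72716) → (0.93,-2.73)
v2: (1.5,2) → rotate → (0.77752,2.37602) → ×s → (0.74642,2.28098) → (0.75,2.28)
v3: (1,4.5) → rotate → (-0.49955,4.58263) → ×s → (-0.47957,4.39932) → (-0.48,4.40)
v4: (0,4) → rotate → (-1.28576,3.78772) → ×s → (-1.23433,3.63621) → (-1.23,3.64)

Cross-section at z=1.25: (0.93,-2.73) (0.75,2.28) (-0.48,4.40) (-1.23,3.64)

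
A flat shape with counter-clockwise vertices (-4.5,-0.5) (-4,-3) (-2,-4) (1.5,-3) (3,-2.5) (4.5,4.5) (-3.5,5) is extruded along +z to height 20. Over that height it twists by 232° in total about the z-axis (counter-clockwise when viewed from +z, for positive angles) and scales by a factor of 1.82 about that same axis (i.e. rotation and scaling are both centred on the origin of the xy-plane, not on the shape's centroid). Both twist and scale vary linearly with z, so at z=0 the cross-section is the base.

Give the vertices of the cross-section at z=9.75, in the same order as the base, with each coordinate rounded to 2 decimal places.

t = z/height = 9.75/20 = 0.4875
s = 1 + (scale-1)·z/height = 1 + (1.82-1)·9.75/20 = 1.399750
θ = twist·z/height = 232°·9.75/20 = 113.1000° = 1.973967 rad
cos θ = -0.392337, sin θ = 0.919821 (intermediates below are computed at full precision and shown rounded to 5 d.p.)
v1: (-4.5,-0.5) → rotate → (2.22543,-3.94303) → ×s → (3.11504,-5.51925) → (3.12,-5.52)
v2: (-4,-3) → rotate → (4.32881,-2.50227) → ×s → (6.05926,-3.50256) → (6.06,-3.50)
v3: (-2,-4) → rotate → (4.46396,-0.27029) → ×s → (6.24843,-0.37834) → (6.25,-0.38)
v4: (1.5,-3) → rotate → (2.17096,2.55674) → ×s → (3.03880,3.57880) → (3.04,3.58)
v5: (3,-2.5) → rotate → (1.12254,3.74031) → ×s → (1.57128,5.23550) → (1.57,5.24)
v6: (4.5,4.5) → rotate → (-5.90471,2.37368) → ×s → (-8.26512,3.32256) → (-8.27,3.32)
v7: (-3.5,5) → rotate → (-3.22593,-5.18106) → ×s → (-4.51549,-7.25219) → (-4.52,-7.25)

Cross-section at z=9.75: (3.12,-5.52) (6.06,-3.50) (6.25,-0.38) (3.04,3.58) (1.57,5.24) (-8.27,3.32) (-4.52,-7.25)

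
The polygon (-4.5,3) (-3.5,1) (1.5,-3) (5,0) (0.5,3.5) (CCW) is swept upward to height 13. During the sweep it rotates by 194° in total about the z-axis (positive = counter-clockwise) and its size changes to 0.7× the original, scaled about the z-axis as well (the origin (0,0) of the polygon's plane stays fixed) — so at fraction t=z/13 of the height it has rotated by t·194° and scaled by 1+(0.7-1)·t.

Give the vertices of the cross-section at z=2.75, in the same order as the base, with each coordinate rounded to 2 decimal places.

t = z/height = 2.75/13 = 0.211538
s = 1 + (scale-1)·z/height = 1 + (0.7-1)·2.75/13 = 0.936538
θ = twist·z/height = 194°·2.75/13 = 41.0385° = 0.716256 rad
cos θ = 0.754269, sin θ = 0.656566 (intermediates below are computed at full precision and shown rounded to 5 d.p.)
v1: (-4.5,3) → rotate → (-5.36391,-0.69174) → ×s → (-5.02351,-0.64784) → (-5.02,-0.65)
v2: (-3.5,1) → rotate → (-3.29651,-1.54371) → ×s → (-3.08731,-1.44574) → (-3.09,-1.45)
v3: (1.5,-3) → rotate → (3.10110,-1.27796) → ×s → (2.90430,-1.19686) → (2.90,-1.20)
v4: (5,0) → rotate → (3.77135,3.28283) → ×s → (3.53201,3.07449) → (3.53,3.07)
v5: (0.5,3.5) → rotate → (-1.92084,2.96822) → ×s → (-1.79894,2.77986) → (-1.80,2.78)

Cross-section at z=2.75: (-5.02,-0.65) (-3.09,-1.45) (2.90,-1.20) (3.53,3.07) (-1.80,2.78)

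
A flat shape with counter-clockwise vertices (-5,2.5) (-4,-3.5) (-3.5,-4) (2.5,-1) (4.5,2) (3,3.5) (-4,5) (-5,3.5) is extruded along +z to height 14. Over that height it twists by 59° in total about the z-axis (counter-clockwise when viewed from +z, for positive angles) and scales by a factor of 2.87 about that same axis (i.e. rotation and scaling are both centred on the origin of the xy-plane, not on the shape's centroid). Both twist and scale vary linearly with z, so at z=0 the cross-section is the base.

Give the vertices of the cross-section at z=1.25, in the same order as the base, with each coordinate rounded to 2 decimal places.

t = z/height = 1.25/14 = 0.0892857
s = 1 + (scale-1)·z/height = 1 + (2.87-1)·1.25/14 = 1.166964
θ = twist·z/height = 59°·1.25/14 = 5.2679° = 0.091941 rad
cos θ = 0.995776, sin θ = 0.091812 (intermediates below are computed at full precision and shown rounded to 5 d.p.)
v1: (-5,2.5) → rotate → (-5.20841,2.03038) → ×s → (-6.07803,2.36938) → (-6.08,2.37)
v2: (-4,-3.5) → rotate → (-3.66176,-3.85247) → ×s → (-4.27315,-4.49569) → (-4.27,-4.50)
v3: (-3.5,-4) → rotate → (-3.11797,-4.30445) → ×s → (-3.63856,-5.02314) → (-3.64,-5.02)
v4: (2.5,-1) → rotate → (2.58125,-0.76625) → ×s → (3.01223,-0.89418) → (3.01,-0.89)
v5: (4.5,2) → rotate → (4.29737,2.40471) → ×s → (5.01488,2.80621) → (5.01,2.81)
v6: (3,3.5) → rotate → (2.66599,3.76065) → ×s → (3.11111,4.38855) → (3.11,4.39)
v7: (-4,5) → rotate → (-4.44217,4.61163) → ×s → (-5.18385,5.38161) → (-5.18,5.38)
v8: (-5,3.5) → rotate → (-5.30022,3.02616) → ×s → (-6.18517,3.53142) → (-6.19,3.53)

Cross-section at z=1.25: (-6.08,2.37) (-4.27,-4.50) (-3.64,-5.02) (3.01,-0.89) (5.01,2.81) (3.11,4.39) (-5.18,5.38) (-6.19,3.53)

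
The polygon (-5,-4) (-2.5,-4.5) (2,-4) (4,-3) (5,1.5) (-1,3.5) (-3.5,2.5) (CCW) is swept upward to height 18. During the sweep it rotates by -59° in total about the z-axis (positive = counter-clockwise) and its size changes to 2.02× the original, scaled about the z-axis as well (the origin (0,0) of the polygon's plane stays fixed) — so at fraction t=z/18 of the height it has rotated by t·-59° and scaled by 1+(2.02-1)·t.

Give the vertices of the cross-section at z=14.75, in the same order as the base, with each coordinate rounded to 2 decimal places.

t = z/height = 14.75/18 = 0.819444
s = 1 + (scale-1)·z/height = 1 + (2.02-1)·14.75/18 = 1.835833
θ = twist·z/height = -59°·14.75/18 = -48.3472° = -0.843818 rad
cos θ = 0.664615, sin θ = -0.747186 (intermediates below are computed at full precision and shown rounded to 5 d.p.)
v1: (-5,-4) → rotate → (-6.31182,1.07747) → ×s → (-11.58745,1.97806) → (-11.59,1.98)
v2: (-2.5,-4.5) → rotate → (-5.02387,-1.12280) → ×s → (-9.22300,-2.06128) → (-9.22,-2.06)
v3: (2,-4) → rotate → (-1.65952,-4.15283) → ×s → (-3.04659,-7.62391) → (-3.05,-7.62)
v4: (4,-3) → rotate → (0.41690,-4.98259) → ×s → (0.76536,-9.14720) → (0.77,-9.15)
v5: (5,1.5) → rotate → (4.44385,-2.73901) → ×s → (8.15817,-5.02836) → (8.16,-5.03)
v6: (-1,3.5) → rotate → (1.95054,3.07334) → ×s → (3.58086,5.64214) → (3.58,5.64)
v7: (-3.5,2.5) → rotate → (-0.45819,4.27669) → ×s → (-0.84115,7.85129) → (-0.84,7.85)

Cross-section at z=14.75: (-11.59,1.98) (-9.22,-2.06) (-3.05,-7.62) (0.77,-9.15) (8.16,-5.03) (3.58,5.64) (-0.84,7.85)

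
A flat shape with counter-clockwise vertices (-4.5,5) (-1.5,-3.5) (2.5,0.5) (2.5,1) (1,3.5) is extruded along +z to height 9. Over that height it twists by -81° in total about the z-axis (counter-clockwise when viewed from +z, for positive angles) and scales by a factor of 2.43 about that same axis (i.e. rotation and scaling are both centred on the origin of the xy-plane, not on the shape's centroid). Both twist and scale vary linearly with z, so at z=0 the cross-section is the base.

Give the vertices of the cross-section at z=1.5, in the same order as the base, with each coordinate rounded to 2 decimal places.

t = z/height = 1.5/9 = 0.166667
s = 1 + (scale-1)·z/height = 1 + (2.43-1)·1.5/9 = 1.238333
θ = twist·z/height = -81°·1.5/9 = -13.5000° = -0.235619 rad
cos θ = 0.972370, sin θ = -0.233445 (intermediates below are computed at full precision and shown rounded to 5 d.p.)
v1: (-4.5,5) → rotate → (-3.20844,5.91235) → ×s → (-3.97312,7.32146) → (-3.97,7.32)
v2: (-1.5,-3.5) → rotate → (-2.27561,-3.05313) → ×s → (-2.81797,-3.78079) → (-2.82,-3.78)
v3: (2.5,0.5) → rotate → (2.54765,-0.09743) → ×s → (3.15484,-0.12065) → (3.15,-0.12)
v4: (2.5,1) → rotate → (2.66437,0.38876) → ×s → (3.29938,0.48141) → (3.30,0.48)
v5: (1,3.5) → rotate → (1.78943,3.16985) → ×s → (2.21591,3.92533) → (2.22,3.93)

Cross-section at z=1.5: (-3.97,7.32) (-2.82,-3.78) (3.15,-0.12) (3.30,0.48) (2.22,3.93)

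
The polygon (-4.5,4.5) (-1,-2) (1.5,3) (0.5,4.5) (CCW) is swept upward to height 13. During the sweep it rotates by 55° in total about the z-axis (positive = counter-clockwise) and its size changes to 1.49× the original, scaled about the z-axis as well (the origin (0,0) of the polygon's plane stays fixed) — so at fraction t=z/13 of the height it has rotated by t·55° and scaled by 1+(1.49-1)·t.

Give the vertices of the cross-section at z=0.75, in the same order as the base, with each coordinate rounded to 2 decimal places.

t = z/height = 0.75/13 = 0.0576923
s = 1 + (scale-1)·z/height = 1 + (1.49-1)·0.75/13 = 1.028269
θ = twist·z/height = 55°·0.75/13 = 3.1731° = 0.055381 rad
cos θ = 0.998467, sin θ = 0.055352 (intermediates below are computed at full precision and shown rounded to 5 d.p.)
v1: (-4.5,4.5) → rotate → (-4.74219,4.24402) → ×s → (-4.87624,4.36399) → (-4.88,4.36)
v2: (-1,-2) → rotate → (-0.88776,-2.05229) → ×s → (-0.91286,-2.11030) → (-0.91,-2.11)
v3: (1.5,3) → rotate → (1.33164,3.07843) → ×s → (1.36929,3.16545) → (1.37,3.17)
v4: (0.5,4.5) → rotate → (0.25015,4.52078) → ×s → (0.25722,4.64858) → (0.26,4.65)

Cross-section at z=0.75: (-4.88,4.36) (-0.91,-2.11) (1.37,3.17) (0.26,4.65)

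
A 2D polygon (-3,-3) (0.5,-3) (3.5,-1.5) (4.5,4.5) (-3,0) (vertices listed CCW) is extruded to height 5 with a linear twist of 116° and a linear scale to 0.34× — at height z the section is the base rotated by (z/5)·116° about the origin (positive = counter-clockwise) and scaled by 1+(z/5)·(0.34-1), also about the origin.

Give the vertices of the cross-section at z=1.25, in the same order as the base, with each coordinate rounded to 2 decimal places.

t = z/height = 1.25/5 = 0.25
s = 1 + (scale-1)·z/height = 1 + (0.34-1)·1.25/5 = 0.835000
θ = twist·z/height = 116°·1.25/5 = 29.0000° = 0.506145 rad
cos θ = 0.874620, sin θ = 0.484810 (intermediates below are computed at full precision and shown rounded to 5 d.p.)
v1: (-3,-3) → rotate → (-1.16943,-4.07829) → ×s → (-0.97647,-3.40537) → (-0.98,-3.41)
v2: (0.5,-3) → rotate → (1.89174,-2.38145) → ×s → (1.57960,-1.98851) → (1.58,-1.99)
v3: (3.5,-1.5) → rotate → (3.78838,0.38490) → ×s → (3.16330,0.32139) → (3.16,0.32)
v4: (4.5,4.5) → rotate → (1.75415,6.11743) → ×s → (1.46471,5.10806) → (1.46,5.11)
v5: (-3,0) → rotate → (-2.62386,-1.45443) → ×s → (-2.19092,-1.21445) → (-2.19,-1.21)

Cross-section at z=1.25: (-0.98,-3.41) (1.58,-1.99) (3.16,0.32) (1.46,5.11) (-2.19,-1.21)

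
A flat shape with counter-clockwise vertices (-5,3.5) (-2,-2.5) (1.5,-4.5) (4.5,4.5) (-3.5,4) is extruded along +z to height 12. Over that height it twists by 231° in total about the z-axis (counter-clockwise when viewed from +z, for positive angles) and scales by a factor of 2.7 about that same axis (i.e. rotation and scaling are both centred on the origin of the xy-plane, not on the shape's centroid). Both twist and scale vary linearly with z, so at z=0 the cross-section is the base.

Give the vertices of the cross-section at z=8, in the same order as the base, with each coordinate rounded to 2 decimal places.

t = z/height = 8/12 = 0.666667
s = 1 + (scale-1)·z/height = 1 + (2.7-1)·8/12 = 2.133333
θ = twist·z/height = 231°·8/12 = 154.0000° = 2.687807 rad
cos θ = -0.898794, sin θ = 0.438371 (intermediates below are computed at full precision and shown rounded to 5 d.p.)
v1: (-5,3.5) → rotate → (2.95967,-5.33763) → ×s → (6.31397,-11.38695) → (6.31,-11.39)
v2: (-2,-2.5) → rotate → (2.89352,1.37024) → ×s → (6.17283,2.92318) → (6.17,2.92)
v3: (1.5,-4.5) → rotate → (0.62448,4.70213) → ×s → (1.33222,10.03121) → (1.33,10.03)
v4: (4.5,4.5) → rotate → (-6.01724,-2.07190) → ×s → (-12.83679,-4.42006) → (-12.84,-4.42)
v5: (-3.5,4) → rotate → (1.39229,-5.12948) → ×s → (2.97023,-10.94288) → (2.97,-10.94)

Cross-section at z=8: (6.31,-11.39) (6.17,2.92) (1.33,10.03) (-12.84,-4.42) (2.97,-10.94)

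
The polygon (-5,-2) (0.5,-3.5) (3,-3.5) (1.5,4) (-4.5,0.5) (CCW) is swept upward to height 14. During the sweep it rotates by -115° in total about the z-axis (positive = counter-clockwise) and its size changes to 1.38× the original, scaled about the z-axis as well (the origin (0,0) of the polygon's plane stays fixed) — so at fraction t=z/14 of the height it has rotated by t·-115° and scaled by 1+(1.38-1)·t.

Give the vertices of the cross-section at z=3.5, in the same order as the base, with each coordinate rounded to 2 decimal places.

t = z/height = 3.5/14 = 0.25
s = 1 + (scale-1)·z/height = 1 + (1.38-1)·3.5/14 = 1.095000
θ = twist·z/height = -115°·3.5/14 = -28.7500° = -0.501782 rad
cos θ = 0.876727, sin θ = -0.480989 (intermediates below are computed at full precision and shown rounded to 5 d.p.)
v1: (-5,-2) → rotate → (-5.34561,0.65149) → ×s → (-5.85344,0.71338) → (-5.85,0.71)
v2: (0.5,-3.5) → rotate → (-1.24510,-3.30904) → ×s → (-1.36338,-3.62340) → (-1.36,-3.62)
v3: (3,-3.5) → rotate → (0.94672,-4.51151) → ×s → (1.03666,-4.94010) → (1.04,-4.94)
v4: (1.5,4) → rotate → (3.23905,2.78542) → ×s → (3.54675,3.05004) → (3.55,3.05)
v5: (-4.5,0.5) → rotate → (-3.70478,2.60281) → ×s → (-4.05673,2.85008) → (-4.06,2.85)

Cross-section at z=3.5: (-5.85,0.71) (-1.36,-3.62) (1.04,-4.94) (3.55,3.05) (-4.06,2.85)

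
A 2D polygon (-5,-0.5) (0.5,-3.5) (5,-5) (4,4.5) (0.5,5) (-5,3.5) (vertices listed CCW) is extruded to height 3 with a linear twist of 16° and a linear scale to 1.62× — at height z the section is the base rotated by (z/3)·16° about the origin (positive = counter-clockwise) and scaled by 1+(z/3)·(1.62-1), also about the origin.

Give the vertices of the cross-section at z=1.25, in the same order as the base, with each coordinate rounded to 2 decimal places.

Cross-section at z=1.25: (-6.18,-1.36) (1.14,-4.30) (6.98,-5.52) (4.34,6.21) (-0.11,6.32) (-6.76,3.64)

t = z/height = 1.25/3 = 0.416667
s = 1 + (scale-1)·z/height = 1 + (1.62-1)·1.25/3 = 1.258333
θ = twist·z/height = 16°·1.25/3 = 6.6667° = 0.116355 rad
cos θ = 0.993238, sin θ = 0.116093 (intermediates below are computed at full precision and shown rounded to 5 d.p.)
v1: (-5,-0.5) → rotate → (-4.90815,-1.07708) → ×s → (-6.17608,-1.35533) → (-6.18,-1.36)
v2: (0.5,-3.5) → rotate → (0.90294,-3.41829) → ×s → (1.13621,-4.30135) → (1.14,-4.30)
v3: (5,-5) → rotate → (5.54666,-4.38573) → ×s → (6.97954,-5.51871) → (6.98,-5.52)
v4: (4,4.5) → rotate → (3.45054,4.93394) → ×s → (4.34192,6.20855) → (4.34,6.21)
v5: (0.5,5) → rotate → (-0.08385,5.02424) → ×s → (-0.10551,6.32217) → (-0.11,6.32)
v6: (-5,3.5) → rotate → (-5.37252,2.89587) → ×s → (-6.76042,3.64397) → (-6.76,3.64)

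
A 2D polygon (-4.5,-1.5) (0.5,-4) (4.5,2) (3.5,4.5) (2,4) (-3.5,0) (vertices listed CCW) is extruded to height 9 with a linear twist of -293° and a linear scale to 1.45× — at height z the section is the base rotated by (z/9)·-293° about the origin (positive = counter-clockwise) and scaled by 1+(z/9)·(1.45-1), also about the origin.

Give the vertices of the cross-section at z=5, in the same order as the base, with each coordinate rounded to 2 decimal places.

Cross-section at z=5: (4.82,3.46) (-2.08,4.59) (-4.63,-4.05) (-2.51,-6.67) (-0.91,-5.52) (4.18,1.30)

t = z/height = 5/9 = 0.555556
s = 1 + (scale-1)·z/height = 1 + (1.45-1)·5/9 = 1.250000
θ = twist·z/height = -293°·5/9 = -162.7778° = -2.841008 rad
cos θ = -0.955164, sin θ = -0.296079 (intermediates below are computed at full precision and shown rounded to 5 d.p.)
v1: (-4.5,-1.5) → rotate → (3.85412,2.76510) → ×s → (4.81765,3.45637) → (4.82,3.46)
v2: (0.5,-4) → rotate → (-1.66190,3.67262) → ×s → (-2.07737,4.59077) → (-2.08,4.59)
v3: (4.5,2) → rotate → (-3.70608,-3.24268) → ×s → (-4.63260,-4.05335) → (-4.63,-4.05)
v4: (3.5,4.5) → rotate → (-2.01072,-5.33451) → ×s → (-2.51340,-6.66814) → (-2.51,-6.67)
v5: (2,4) → rotate → (-0.72601,-4.41281) → ×s → (-0.90752,-5.51601) → (-0.91,-5.52)
v6: (-3.5,0) → rotate → (3.34307,1.03627) → ×s → (4.17884,1.29534) → (4.18,1.30)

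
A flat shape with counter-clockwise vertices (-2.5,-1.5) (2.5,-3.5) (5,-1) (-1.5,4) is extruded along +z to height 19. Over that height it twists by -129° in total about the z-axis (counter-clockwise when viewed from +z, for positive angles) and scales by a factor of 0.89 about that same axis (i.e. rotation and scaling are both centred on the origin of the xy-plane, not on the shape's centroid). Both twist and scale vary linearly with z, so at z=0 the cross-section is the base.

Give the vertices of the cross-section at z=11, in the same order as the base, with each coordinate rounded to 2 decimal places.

t = z/height = 11/19 = 0.578947
s = 1 + (scale-1)·z/height = 1 + (0.89-1)·11/19 = 0.936316
θ = twist·z/height = -129°·11/19 = -74.6842° = -1.303485 rad
cos θ = 0.264139, sin θ = -0.964485 (intermediates below are computed at full precision and shown rounded to 5 d.p.)
v1: (-2.5,-1.5) → rotate → (-2.10707,2.01500) → ×s → (-1.97289,1.88668) → (-1.97,1.89)
v2: (2.5,-3.5) → rotate → (-2.71535,-3.33570) → ×s → (-2.54242,-3.12327) → (-2.54,-3.12)
v3: (5,-1) → rotate → (0.35621,-5.08656) → ×s → (0.33352,-4.76263) → (0.33,-4.76)
v4: (-1.5,4) → rotate → (3.46173,2.50328) → ×s → (3.24127,2.34386) → (3.24,2.34)

Cross-section at z=11: (-1.97,1.89) (-2.54,-3.12) (0.33,-4.76) (3.24,2.34)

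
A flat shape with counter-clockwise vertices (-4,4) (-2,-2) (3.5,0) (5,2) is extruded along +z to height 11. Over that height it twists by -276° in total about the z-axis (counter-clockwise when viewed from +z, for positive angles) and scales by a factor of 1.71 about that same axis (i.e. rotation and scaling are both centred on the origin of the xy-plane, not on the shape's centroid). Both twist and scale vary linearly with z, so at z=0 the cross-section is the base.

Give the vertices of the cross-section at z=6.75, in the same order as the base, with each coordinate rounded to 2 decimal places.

t = z/height = 6.75/11 = 0.613636
s = 1 + (scale-1)·z/height = 1 + (1.71-1)·6.75/11 = 1.435682
θ = twist·z/height = -276°·6.75/11 = -169.3636° = -2.955953 rad
cos θ = -0.982818, sin θ = -0.184575 (intermediates below are computed at full precision and shown rounded to 5 d.p.)
v1: (-4,4) → rotate → (4.66957,-3.19297) → ×s → (6.70402,-4.58409) → (6.70,-4.58)
v2: (-2,-2) → rotate → (1.59649,2.33479) → ×s → (2.29205,3.35201) → (2.29,3.35)
v3: (3.5,0) → rotate → (-3.43986,-0.64601) → ×s → (-4.93855,-0.92747) → (-4.94,-0.93)
v4: (5,2) → rotate → (-4.54494,-2.88851) → ×s → (-6.52509,-4.14698) → (-6.53,-4.15)

Cross-section at z=6.75: (6.70,-4.58) (2.29,3.35) (-4.94,-0.93) (-6.53,-4.15)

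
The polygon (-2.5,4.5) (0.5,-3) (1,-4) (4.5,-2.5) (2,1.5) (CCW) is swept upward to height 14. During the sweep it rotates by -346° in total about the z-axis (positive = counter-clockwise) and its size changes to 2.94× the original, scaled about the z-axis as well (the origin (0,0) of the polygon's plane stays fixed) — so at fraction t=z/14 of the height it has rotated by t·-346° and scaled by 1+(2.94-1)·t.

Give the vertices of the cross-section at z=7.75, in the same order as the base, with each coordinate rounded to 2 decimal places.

t = z/height = 7.75/14 = 0.553571
s = 1 + (scale-1)·z/height = 1 + (2.94-1)·7.75/14 = 2.073929
θ = twist·z/height = -346°·7.75/14 = -191.5357° = -3.342929 rad
cos θ = -0.979800, sin θ = 0.199979 (intermediates below are computed at full precision and shown rounded to 5 d.p.)
v1: (-2.5,4.5) → rotate → (1.54960,-4.90905) → ×s → (3.21375,-10.18101) → (3.21,-10.18)
v2: (0.5,-3) → rotate → (0.11004,3.03939) → ×s → (0.22821,6.30348) → (0.23,6.30)
v3: (1,-4) → rotate → (-0.17989,4.11918) → ×s → (-0.37307,8.54288) → (-0.37,8.54)
v4: (4.5,-2.5) → rotate → (-3.90915,3.34940) → ×s → (-8.10731,6.94643) → (-8.11,6.95)
v5: (2,1.5) → rotate → (-2.25957,-1.06974) → ×s → (-4.68618,-2.21857) → (-4.69,-2.22)

Cross-section at z=7.75: (3.21,-10.18) (0.23,6.30) (-0.37,8.54) (-8.11,6.95) (-4.69,-2.22)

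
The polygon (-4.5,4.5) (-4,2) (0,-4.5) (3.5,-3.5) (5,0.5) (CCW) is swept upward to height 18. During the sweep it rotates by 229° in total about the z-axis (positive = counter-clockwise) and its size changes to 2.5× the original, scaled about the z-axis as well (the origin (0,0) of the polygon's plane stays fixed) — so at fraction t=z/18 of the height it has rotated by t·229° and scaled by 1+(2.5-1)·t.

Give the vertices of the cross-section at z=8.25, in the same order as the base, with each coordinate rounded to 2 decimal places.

Cross-section at z=8.25: (-5.38,-9.30) (-1.52,-7.39) (7.34,1.96) (4.18,7.23) (-2.99,7.93)

t = z/height = 8.25/18 = 0.458333
s = 1 + (scale-1)·z/height = 1 + (2.5-1)·8.25/18 = 1.687500
θ = twist·z/height = 229°·8.25/18 = 104.9583° = 1.831868 rad
cos θ = -0.258117, sin θ = 0.966114 (intermediates below are computed at full precision and shown rounded to 5 d.p.)
v1: (-4.5,4.5) → rotate → (-3.18599,-5.50904) → ×s → (-5.37635,-9.29650) → (-5.38,-9.30)
v2: (-4,2) → rotate → (-0.89976,-4.38069) → ×s → (-1.51835,-7.39241) → (-1.52,-7.39)
v3: (0,-4.5) → rotate → (4.34751,1.16152) → ×s → (7.33643,1.96007) → (7.34,1.96)
v4: (3.5,-3.5) → rotate → (2.47799,4.28481) → ×s → (4.18161,7.23061) → (4.18,7.23)
v5: (5,0.5) → rotate → (-1.77364,4.70151) → ×s → (-2.99302,7.93380) → (-2.99,7.93)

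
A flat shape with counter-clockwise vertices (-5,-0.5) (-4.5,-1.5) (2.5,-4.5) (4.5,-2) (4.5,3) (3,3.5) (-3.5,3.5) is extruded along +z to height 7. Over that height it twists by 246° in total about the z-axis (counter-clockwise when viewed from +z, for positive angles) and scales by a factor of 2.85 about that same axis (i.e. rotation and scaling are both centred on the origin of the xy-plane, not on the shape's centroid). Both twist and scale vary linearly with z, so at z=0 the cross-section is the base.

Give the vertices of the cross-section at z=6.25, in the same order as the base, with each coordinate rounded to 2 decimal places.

Cross-section at z=6.25: (9.36,9.48) (6.65,10.68) (-12.72,4.96) (-12.57,-3.53) (-4.11,-13.74) (-0.20,-12.22) (13.07,-1.23)

t = z/height = 6.25/7 = 0.892857
s = 1 + (scale-1)·z/height = 1 + (2.85-1)·6.25/7 = 2.651786
θ = twist·z/height = 246°·6.25/7 = 219.6429° = 3.833491 rad
cos θ = -0.770036, sin θ = -0.638000 (intermediates below are computed at full precision and shown rounded to 5 d.p.)
v1: (-5,-0.5) → rotate → (3.53118,3.57502) → ×s → (9.36394,9.48018) → (9.36,9.48)
v2: (-4.5,-1.5) → rotate → (2.50816,4.02606) → ×s → (6.65111,10.67624) → (6.65,10.68)
v3: (2.5,-4.5) → rotate → (-4.79609,1.87016) → ×s → (-12.71821,4.95927) → (-12.72,4.96)
v4: (4.5,-2) → rotate → (-4.74116,-1.33093) → ×s → (-12.57255,-3.52934) → (-12.57,-3.53)
v5: (4.5,3) → rotate → (-1.55116,-5.18111) → ×s → (-4.11335,-13.73919) → (-4.11,-13.74)
v6: (3,3.5) → rotate → (-0.07711,-4.60913) → ×s → (-0.20447,-12.22242) → (-0.20,-12.22)
v7: (-3.5,3.5) → rotate → (4.92813,-0.46213) → ×s → (13.06834,-1.22546) → (13.07,-1.23)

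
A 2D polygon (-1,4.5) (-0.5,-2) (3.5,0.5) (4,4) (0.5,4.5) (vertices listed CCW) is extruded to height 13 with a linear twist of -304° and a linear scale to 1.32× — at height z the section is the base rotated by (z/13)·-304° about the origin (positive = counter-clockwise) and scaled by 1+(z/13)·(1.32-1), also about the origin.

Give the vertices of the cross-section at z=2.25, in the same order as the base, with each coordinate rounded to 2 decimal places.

t = z/height = 2.25/13 = 0.173077
s = 1 + (scale-1)·z/height = 1 + (1.32-1)·2.25/13 = 1.055385
θ = twist·z/height = -304°·2.25/13 = -52.6154° = -0.918312 rad
cos θ = 0.607163, sin θ = -0.794578 (intermediates below are computed at full precision and shown rounded to 5 d.p.)
v1: (-1,4.5) → rotate → (2.96844,3.52681) → ×s → (3.13284,3.72214) → (3.13,3.72)
v2: (-0.5,-2) → rotate → (-1.89274,-0.81704) → ×s → (-1.99757,-0.86229) → (-2.00,-0.86)
v3: (3.5,0.5) → rotate → (2.52236,-2.47744) → ×s → (2.66206,-2.61465) → (2.66,-2.61)
v4: (4,4) → rotate → (5.60696,-0.74966) → ×s → (5.91750,-0.79118) → (5.92,-0.79)
v5: (0.5,4.5) → rotate → (3.87918,2.33494) → ×s → (4.09403,2.46426) → (4.09,2.46)

Cross-section at z=2.25: (3.13,3.72) (-2.00,-0.86) (2.66,-2.61) (5.92,-0.79) (4.09,2.46)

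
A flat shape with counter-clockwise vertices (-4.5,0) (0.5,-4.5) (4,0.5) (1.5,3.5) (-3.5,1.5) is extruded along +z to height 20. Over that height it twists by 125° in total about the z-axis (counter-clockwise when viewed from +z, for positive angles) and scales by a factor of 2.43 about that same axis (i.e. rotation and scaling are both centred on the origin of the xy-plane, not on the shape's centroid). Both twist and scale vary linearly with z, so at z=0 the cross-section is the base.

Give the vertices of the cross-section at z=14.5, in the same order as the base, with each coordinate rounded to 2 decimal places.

Cross-section at z=14.5: (0.10,-9.16) (9.15,1.12) (-1.11,8.14) (-7.16,2.98) (-2.98,-7.16)

t = z/height = 14.5/20 = 0.725
s = 1 + (scale-1)·z/height = 1 + (2.43-1)·14.5/20 = 2.036750
θ = twist·z/height = 125°·14.5/20 = 90.6250° = 1.581705 rad
cos θ = -0.010908, sin θ = 0.999941 (intermediates below are computed at full precision and shown rounded to 5 d.p.)
v1: (-4.5,0) → rotate → (0.04909,-4.49973) → ×s → (0.09998,-9.16483) → (0.10,-9.16)
v2: (0.5,-4.5) → rotate → (4.49428,0.54906) → ×s → (9.15372,1.11829) → (9.15,1.12)
v3: (4,0.5) → rotate → (-0.54360,3.99431) → ×s → (-1.10718,8.13541) → (-1.11,8.14)
v4: (1.5,3.5) → rotate → (-3.51615,1.46173) → ×s → (-7.16153,2.97718) → (-7.16,2.98)
v5: (-3.5,1.5) → rotate → (-1.46173,-3.51615) → ×s → (-2.97718,-7.16153) → (-2.98,-7.16)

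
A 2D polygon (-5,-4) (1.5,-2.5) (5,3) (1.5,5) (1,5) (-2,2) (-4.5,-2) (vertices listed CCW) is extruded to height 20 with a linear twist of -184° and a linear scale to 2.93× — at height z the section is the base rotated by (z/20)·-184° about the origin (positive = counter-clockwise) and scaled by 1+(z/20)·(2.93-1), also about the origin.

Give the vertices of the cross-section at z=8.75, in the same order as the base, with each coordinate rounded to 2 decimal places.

t = z/height = 8.75/20 = 0.4375
s = 1 + (scale-1)·z/height = 1 + (2.93-1)·8.75/20 = 1.844375
θ = twist·z/height = -184°·8.75/20 = -80.5000° = -1.404990 rad
cos θ = 0.165048, sin θ = -0.986286 (intermediates below are computed at full precision and shown rounded to 5 d.p.)
v1: (-5,-4) → rotate → (-4.77038,4.27124) → ×s → (-8.79837,7.87776) → (-8.80,7.88)
v2: (1.5,-2.5) → rotate → (-2.21814,-1.89205) → ×s → (-4.09109,-3.48964) → (-4.09,-3.49)
v3: (5,3) → rotate → (3.78409,-4.43629) → ×s → (6.97929,-8.18217) → (6.98,-8.18)
v4: (1.5,5) → rotate → (5.17900,-0.65419) → ×s → (9.55202,-1.20657) → (9.55,-1.21)
v5: (1,5) → rotate → (5.09648,-0.16105) → ×s → (9.39981,-0.29703) → (9.40,-0.30)
v6: (-2,2) → rotate → (1.64248,2.30267) → ×s → (3.02934,4.24698) → (3.03,4.25)
v7: (-4.5,-2) → rotate → (-2.71529,4.10819) → ×s → (-5.00800,7.57704) → (-5.01,7.58)

Cross-section at z=8.75: (-8.80,7.88) (-4.09,-3.49) (6.98,-8.18) (9.55,-1.21) (9.40,-0.30) (3.03,4.25) (-5.01,7.58)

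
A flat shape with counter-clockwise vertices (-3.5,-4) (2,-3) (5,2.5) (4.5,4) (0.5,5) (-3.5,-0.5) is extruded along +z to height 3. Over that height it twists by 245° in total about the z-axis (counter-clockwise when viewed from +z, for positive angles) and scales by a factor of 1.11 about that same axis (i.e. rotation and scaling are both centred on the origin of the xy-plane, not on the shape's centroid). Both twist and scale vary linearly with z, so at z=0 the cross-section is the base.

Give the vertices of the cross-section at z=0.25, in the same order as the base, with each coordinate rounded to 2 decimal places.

Cross-section at z=0.25: (-1.90,-5.02) (2.95,-2.13) (3.85,4.12) (2.85,5.37) (-1.29,4.90) (-3.13,-1.71)

t = z/height = 0.25/3 = 0.0833333
s = 1 + (scale-1)·z/height = 1 + (1.11-1)·0.25/3 = 1.009167
θ = twist·z/height = 245°·0.25/3 = 20.4167° = 0.356338 rad
cos θ = 0.937181, sin θ = 0.348845 (intermediates below are computed at full precision and shown rounded to 5 d.p.)
v1: (-3.5,-4) → rotate → (-1.88475,-4.96968) → ×s → (-1.90203,-5.01523) → (-1.90,-5.02)
v2: (2,-3) → rotate → (2.92090,-2.11385) → ×s → (2.94767,-2.13323) → (2.95,-2.13)
v3: (5,2.5) → rotate → (3.81379,4.08717) → ×s → (3.84875,4.12464) → (3.85,4.12)
v4: (4.5,4) → rotate → (2.82193,5.31852) → ×s → (2.84780,5.36728) → (2.85,5.37)
v5: (0.5,5) → rotate → (-1.27563,4.86033) → ×s → (-1.28733,4.90488) → (-1.29,4.90)
v6: (-3.5,-0.5) → rotate → (-3.10571,-1.68955) → ×s → (-3.13418,-1.70503) → (-3.13,-1.71)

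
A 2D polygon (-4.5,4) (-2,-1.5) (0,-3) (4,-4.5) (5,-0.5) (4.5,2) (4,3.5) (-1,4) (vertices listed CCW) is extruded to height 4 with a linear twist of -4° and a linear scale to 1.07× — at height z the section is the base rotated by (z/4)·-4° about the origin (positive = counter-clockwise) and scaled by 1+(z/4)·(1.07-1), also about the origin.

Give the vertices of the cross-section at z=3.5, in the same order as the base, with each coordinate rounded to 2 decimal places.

t = z/height = 3.5/4 = 0.875
s = 1 + (scale-1)·z/height = 1 + (1.07-1)·3.5/4 = 1.061250
θ = twist·z/height = -4°·3.5/4 = -3.5000° = -0.061087 rad
cos θ = 0.998135, sin θ = -0.061049 (intermediates below are computed at full precision and shown rounded to 5 d.p.)
v1: (-4.5,4) → rotate → (-4.24741,4.26726) → ×s → (-4.50757,4.52863) → (-4.51,4.53)
v2: (-2,-1.5) → rotate → (-2.08784,-1.37511) → ×s → (-2.21572,-1.45933) → (-2.22,-1.46)
v3: (0,-3) → rotate → (-0.18315,-2.99440) → ×s → (-0.19436,-3.17781) → (-0.19,-3.18)
v4: (4,-4.5) → rotate → (3.71782,-4.73580) → ×s → (3.94554,-5.02587) → (3.95,-5.03)
v5: (5,-0.5) → rotate → (4.96015,-0.80431) → ×s → (5.26396,-0.85357) → (5.26,-0.85)
v6: (4.5,2) → rotate → (4.61370,1.72155) → ×s → (4.89629,1.82700) → (4.90,1.83)
v7: (4,3.5) → rotate → (4.20621,3.24928) → ×s → (4.46384,3.44830) → (4.46,3.45)
v8: (-1,4) → rotate → (-0.75394,4.05359) → ×s → (-0.80012,4.30187) → (-0.80,4.30)

Cross-section at z=3.5: (-4.51,4.53) (-2.22,-1.46) (-0.19,-3.18) (3.95,-5.03) (5.26,-0.85) (4.90,1.83) (4.46,3.45) (-0.80,4.30)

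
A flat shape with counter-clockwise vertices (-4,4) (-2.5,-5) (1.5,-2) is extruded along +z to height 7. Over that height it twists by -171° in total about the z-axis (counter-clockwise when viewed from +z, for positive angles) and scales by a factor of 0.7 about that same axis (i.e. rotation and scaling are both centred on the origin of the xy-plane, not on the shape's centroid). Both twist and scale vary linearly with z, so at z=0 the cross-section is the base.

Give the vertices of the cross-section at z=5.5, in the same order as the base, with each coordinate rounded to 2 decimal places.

t = z/height = 5.5/7 = 0.785714
s = 1 + (scale-1)·z/height = 1 + (0.7-1)·5.5/7 = 0.764286
θ = twist·z/height = -171°·5.5/7 = -134.3571° = -2.344975 rad
cos θ = -0.699129, sin θ = -0.714996 (intermediates below are computed at full precision and shown rounded to 5 d.p.)
v1: (-4,4) → rotate → (5.65650,0.06347) → ×s → (4.32318,0.04851) → (4.32,0.05)
v2: (-2.5,-5) → rotate → (-1.82716,5.28313) → ×s → (-1.39647,4.03782) → (-1.40,4.04)
v3: (1.5,-2) → rotate → (-2.47868,0.32576) → ×s → (-1.89442,0.24898) → (-1.89,0.25)

Cross-section at z=5.5: (4.32,0.05) (-1.40,4.04) (-1.89,0.25)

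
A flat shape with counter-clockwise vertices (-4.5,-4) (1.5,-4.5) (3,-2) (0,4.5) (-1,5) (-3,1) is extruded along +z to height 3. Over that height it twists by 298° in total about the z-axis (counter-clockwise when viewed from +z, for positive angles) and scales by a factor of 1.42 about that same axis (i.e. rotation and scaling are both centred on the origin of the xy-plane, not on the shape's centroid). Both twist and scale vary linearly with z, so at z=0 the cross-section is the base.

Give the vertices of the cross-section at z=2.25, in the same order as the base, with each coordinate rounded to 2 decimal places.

t = z/height = 2.25/3 = 0.75
s = 1 + (scale-1)·z/height = 1 + (1.42-1)·2.25/3 = 1.315000
θ = twist·z/height = 298°·2.25/3 = 223.5000° = 3.900811 rad
cos θ = -0.725374, sin θ = -0.688355 (intermediates below are computed at full precision and shown rounded to 5 d.p.)
v1: (-4.5,-4) → rotate → (0.51077,5.99909) → ×s → (0.67166,7.88881) → (0.67,7.89)
v2: (1.5,-4.5) → rotate → (-4.18566,2.23165) → ×s → (-5.50414,2.93462) → (-5.50,2.93)
v3: (3,-2) → rotate → (-3.55283,-0.61431) → ×s → (-4.67197,-0.80782) → (-4.67,-0.81)
v4: (0,4.5) → rotate → (3.09760,-3.26418) → ×s → (4.07334,-4.29240) → (4.07,-4.29)
v5: (-1,5) → rotate → (4.16715,-2.93852) → ×s → (5.47980,-3.86415) → (5.48,-3.86)
v6: (-3,1) → rotate → (2.86448,1.33969) → ×s → (3.76679,1.76169) → (3.77,1.76)

Cross-section at z=2.25: (0.67,7.89) (-5.50,2.93) (-4.67,-0.81) (4.07,-4.29) (5.48,-3.86) (3.77,1.76)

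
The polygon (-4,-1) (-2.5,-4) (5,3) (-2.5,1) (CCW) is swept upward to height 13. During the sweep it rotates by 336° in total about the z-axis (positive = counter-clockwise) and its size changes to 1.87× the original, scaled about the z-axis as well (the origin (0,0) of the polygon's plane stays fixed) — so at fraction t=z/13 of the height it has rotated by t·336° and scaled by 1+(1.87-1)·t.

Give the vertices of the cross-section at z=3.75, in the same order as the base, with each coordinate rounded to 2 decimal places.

Cross-section at z=3.75: (1.84,-4.82) (5.34,-2.50) (-4.48,5.76) (-0.86,-3.26)

t = z/height = 3.75/13 = 0.288462
s = 1 + (scale-1)·z/height = 1 + (1.87-1)·3.75/13 = 1.250962
θ = twist·z/height = 336°·3.75/13 = 96.9231° = 1.691627 rad
cos θ = -0.120537, sin θ = 0.992709 (intermediates below are computed at full precision and shown rounded to 5 d.p.)
v1: (-4,-1) → rotate → (1.47486,-3.85030) → ×s → (1.84499,-4.81658) → (1.84,-4.82)
v2: (-2.5,-4) → rotate → (4.27218,-1.99963) → ×s → (5.34433,-2.50145) → (5.34,-2.50)
v3: (5,3) → rotate → (-3.58081,4.60193) → ×s → (-4.47946,5.75684) → (-4.48,5.76)
v4: (-2.5,1) → rotate → (-0.69137,-2.60231) → ×s → (-0.86487,-3.25539) → (-0.86,-3.26)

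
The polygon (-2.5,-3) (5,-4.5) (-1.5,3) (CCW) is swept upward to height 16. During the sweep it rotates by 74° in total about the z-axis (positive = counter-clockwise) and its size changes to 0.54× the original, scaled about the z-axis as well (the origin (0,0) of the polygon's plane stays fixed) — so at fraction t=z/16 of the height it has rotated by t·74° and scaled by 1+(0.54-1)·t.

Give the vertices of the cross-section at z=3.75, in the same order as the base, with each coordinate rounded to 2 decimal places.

t = z/height = 3.75/16 = 0.234375
s = 1 + (scale-1)·z/height = 1 + (0.54-1)·3.75/16 = 0.892188
θ = twist·z/height = 74°·3.75/16 = 17.3438° = 0.302706 rad
cos θ = 0.954533, sin θ = 0.298104 (intermediates below are computed at full precision and shown rounded to 5 d.p.)
v1: (-2.5,-3) → rotate → (-1.49202,-3.60886) → ×s → (-1.33116,-3.21978) → (-1.33,-3.22)
v2: (5,-4.5) → rotate → (6.11413,-2.80488) → ×s → (5.45495,-2.50248) → (5.45,-2.50)
v3: (-1.5,3) → rotate → (-2.32611,2.41644) → ×s → (-2.07533,2.15592) → (-2.08,2.16)

Cross-section at z=3.75: (-1.33,-3.22) (5.45,-2.50) (-2.08,2.16)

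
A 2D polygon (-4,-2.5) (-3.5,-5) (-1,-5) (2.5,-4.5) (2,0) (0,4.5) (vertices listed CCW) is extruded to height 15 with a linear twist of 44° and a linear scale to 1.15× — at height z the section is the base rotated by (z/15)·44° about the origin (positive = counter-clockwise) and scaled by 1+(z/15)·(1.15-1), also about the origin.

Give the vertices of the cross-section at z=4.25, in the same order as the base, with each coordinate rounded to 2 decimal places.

Cross-section at z=4.25: (-3.51,-3.44) (-2.44,-5.88) (0.11,-5.31) (3.56,-4.02) (2.04,0.45) (-1.01,4.58)

t = z/height = 4.25/15 = 0.283333
s = 1 + (scale-1)·z/height = 1 + (1.15-1)·4.25/15 = 1.042500
θ = twist·z/height = 44°·4.25/15 = 12.4667° = 0.217584 rad
cos θ = 0.976422, sin θ = 0.215872 (intermediates below are computed at full precision and shown rounded to 5 d.p.)
v1: (-4,-2.5) → rotate → (-3.36601,-3.30454) → ×s → (-3.50906,-3.44498) → (-3.51,-3.44)
v2: (-3.5,-5) → rotate → (-2.33812,-5.63766) → ×s → (-2.43749,-5.87726) → (-2.44,-5.88)
v3: (-1,-5) → rotate → (0.10294,-5.09798) → ×s → (0.10731,-5.31464) → (0.11,-5.31)
v4: (2.5,-4.5) → rotate → (3.41248,-3.85422) → ×s → (3.55751,-4.01802) → (3.56,-4.02)
v5: (2,0) → rotate → (1.95284,0.43174) → ×s → (2.03584,0.45009) → (2.04,0.45)
v6: (0,4.5) → rotate → (-0.97142,4.39390) → ×s → (-1.01271,4.58064) → (-1.01,4.58)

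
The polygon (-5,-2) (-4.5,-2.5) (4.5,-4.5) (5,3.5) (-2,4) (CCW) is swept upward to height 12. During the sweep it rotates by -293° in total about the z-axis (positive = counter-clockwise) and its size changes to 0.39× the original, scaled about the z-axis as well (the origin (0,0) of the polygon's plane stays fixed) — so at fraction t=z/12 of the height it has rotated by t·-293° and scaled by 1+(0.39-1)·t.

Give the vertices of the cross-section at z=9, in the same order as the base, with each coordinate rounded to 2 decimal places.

Cross-section at z=9: (2.78,-0.90) (2.74,-0.52) (-0.32,3.44) (-3.30,0.27) (-0.55,-2.36)

t = z/height = 9/12 = 0.75
s = 1 + (scale-1)·z/height = 1 + (0.39-1)·9/12 = 0.542500
θ = twist·z/height = -293°·9/12 = -219.7500° = -3.835361 rad
cos θ = -0.768842, sin θ = 0.639439 (intermediates below are computed at full precision and shown rounded to 5 d.p.)
v1: (-5,-2) → rotate → (5.12309,-1.65951) → ×s → (2.77927,-0.90028) → (2.78,-0.90)
v2: (-4.5,-2.5) → rotate → (5.05839,-0.95537) → ×s → (2.74417,-0.51829) → (2.74,-0.52)
v3: (4.5,-4.5) → rotate → (-0.58231,6.33726) → ×s → (-0.31590,3.43797) → (-0.32,3.44)
v4: (5,3.5) → rotate → (-6.08225,0.50625) → ×s → (-3.29962,0.27464) → (-3.30,0.27)
v5: (-2,4) → rotate → (-1.02007,-4.35425) → ×s → (-0.55339,-2.36218) → (-0.55,-2.36)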